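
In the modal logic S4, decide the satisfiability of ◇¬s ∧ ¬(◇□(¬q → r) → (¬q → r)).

Yes, satisfiable

1. ◇¬s ∧ ¬(◇□(¬q → r) → (¬q → r)), w0
2. ◇¬s, w0
3. ¬(◇□(¬q → r) → (¬q → r)), w0
4. ◇□(¬q → r), w0
5. ¬(¬q → r), w0
6. ¬q, w0
7. ¬r, w0
8. ¬s, w1
9. □(¬q → r), w2
10. ¬q → r, w2
11. r, w2
Accessibility: w0Rw0, w0Rw1, w0Rw2, w1Rw1, w2Rw2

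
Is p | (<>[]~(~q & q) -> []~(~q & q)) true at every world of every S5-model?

Tableau for the negation ~(p | (<>[]~(~q & q) -> []~(~q & q))):
1. ~(p | (<>[]~(~q & q) -> []~(~q & q))), 0
2. ~p, 0
3. ~(<>[]~(~q & q) -> []~(~q & q)), 0
4. <>[]~(~q & q), 0
5. ~[]~(~q & q), 0
6. []~(~q & q), 1
7. ~(~q & q), 0
8. ~(~q & q), 1
9. ~q, 0
10. ~q, 1
11. ~q & q, 2
12. ~q, 2
13. q, 2
Accessibility: 0R0, 0R1, 0R2, 1R0, 1R1, 1R2, 2R0, 2R1, 2R2
Branch closes: q and ~q both at 2.
All branches of the negation close; one closing branch shown above.

Yes, valid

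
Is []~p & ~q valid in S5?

No, not valid

Tableau for the negation ~([]~p & ~q):
1. ~([]~p & ~q), 0
2. q, 0
Accessibility: 0R0
The negation has an open branch (countermodel exists).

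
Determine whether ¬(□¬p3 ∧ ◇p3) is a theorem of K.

Valid

Tableau for the negation □¬p3 ∧ ◇p3:
1. □¬p3 ∧ ◇p3, u
2. □¬p3, u   [∧-rule on 1]
3. ◇p3, u   [∧-rule on 1]
4. p3, v   [◇-rule on 3: fresh world v, uRv]
5. ¬p3, v   [□-rule on 2 via uRv]
Accessibility: uRv
Branch closes: p3 and ¬p3 both at v.
Every branch of the negation's tableau closes; the branch above is one of them.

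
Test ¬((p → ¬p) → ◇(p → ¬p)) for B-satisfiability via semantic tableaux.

No, unsatisfiable

1. ¬((p → ¬p) → ◇(p → ¬p)), w0
2. p → ¬p, w0   [¬→-rule on 1]
3. ¬◇(p → ¬p), w0   [¬→-rule on 1]
4. ¬(p → ¬p), w0   [¬◇-rule on 3 via w0Rw0]
5. p, w0   [¬→-rule on 4]
6. ¬p, w0   [→-rule on 2 (branches; this branch)]
Accessibility: w0Rw0
Branch closes: p and ¬p both at w0.
All branches of the tableau close; one closing branch shown above.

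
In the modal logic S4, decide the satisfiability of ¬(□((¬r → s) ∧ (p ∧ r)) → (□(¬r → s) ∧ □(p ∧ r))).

1. ¬(□((¬r → s) ∧ (p ∧ r)) → (□(¬r → s) ∧ □(p ∧ r))), u
2. □((¬r → s) ∧ (p ∧ r)), u
3. ¬(□(¬r → s) ∧ □(p ∧ r)), u
4. (¬r → s) ∧ (p ∧ r), u
5. ¬r → s, u
6. p ∧ r, u
7. p, u
8. r, u
9. ¬□(p ∧ r), u
10. s, u
11. ¬(p ∧ r), v
12. (¬r → s) ∧ (p ∧ r), v
13. ¬r → s, v
14. p ∧ r, v
15. p, v
16. r, v
17. ¬r, v
Accessibility: uRu, uRv, vRv
Branch closes: r and ¬r both at v.
Every branch closes; the branch above is one of them.

Unsatisfiable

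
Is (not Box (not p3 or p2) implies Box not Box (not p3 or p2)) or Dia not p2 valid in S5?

Tableau for the negation not ((not Box (not p3 or p2) implies Box not Box (not p3 or p2)) or Dia not p2):
1. not ((not Box (not p3 or p2) implies Box not Box (not p3 or p2)) or Dia not p2), 0
2. not (not Box (not p3 or p2) implies Box not Box (not p3 or p2)), 0
3. not Dia not p2, 0
4. not Box (not p3 or p2), 0
5. not Box not Box (not p3 or p2), 0
6. p2, 0
7. not (not p3 or p2), 1
8. p3, 1
9. not p2, 1
10. p2, 1
Accessibility: 0R0, 0R1, 1R0, 1R1
Branch closes: p2 and not p2 both at 1.
Every branch of the negation's tableau closes; the branch above is one of them.

Yes, valid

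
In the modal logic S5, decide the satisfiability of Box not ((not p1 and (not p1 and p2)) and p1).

1. Box not ((not p1 and (not p1 and p2)) and p1), u
2. not ((not p1 and (not p1 and p2)) and p1), u
3. not p1, u
Accessibility: uRu

Satisfiable (open branch found)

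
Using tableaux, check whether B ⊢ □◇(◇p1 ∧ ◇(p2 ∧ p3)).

No, not valid

Tableau for the negation ¬□◇(◇p1 ∧ ◇(p2 ∧ p3)):
1. ¬□◇(◇p1 ∧ ◇(p2 ∧ p3)), u
2. ¬◇(◇p1 ∧ ◇(p2 ∧ p3)), v
3. ¬(◇p1 ∧ ◇(p2 ∧ p3)), u
4. ¬(◇p1 ∧ ◇(p2 ∧ p3)), v
5. ¬◇(p2 ∧ p3), u
6. ¬(p2 ∧ p3), u
7. ¬(p2 ∧ p3), v
8. ¬◇(p2 ∧ p3), v
9. ¬p3, u
10. ¬p3, v
Accessibility: uRu, uRv, vRu, vRv
The negation has an open branch (countermodel exists).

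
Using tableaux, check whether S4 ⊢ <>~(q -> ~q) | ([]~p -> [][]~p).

Tableau for the negation ~(<>~(q -> ~q) | ([]~p -> [][]~p)):
1. ~(<>~(q -> ~q) | ([]~p -> [][]~p)), u
2. ~<>~(q -> ~q), u   [~|-rule on 1]
3. ~([]~p -> [][]~p), u   [~|-rule on 1]
4. []~p, u   [~->-rule on 3]
5. ~[][]~p, u   [~->-rule on 3]
6. q -> ~q, u   [~<>-rule on 2 via uRu]
7. ~p, u   [[]-rule on 4 via uRu]
8. ~q, u   [->-rule on 6 (branches; this branch)]
9. ~[]~p, v   [~[]-rule on 5: fresh world v, uRv]
10. q -> ~q, v   [~<>-rule on 2 via uRv]
11. ~p, v   [[]-rule on 4 via uRv]
12. ~q, v   [->-rule on 10 (branches; this branch)]
13. p, w   [~[]-rule on 9: fresh world w, vRw]
14. q -> ~q, w   [~<>-rule on 2 via uRw]
15. ~p, w   [[]-rule on 4 via uRw]
Accessibility: uRu, uRv, uRw, vRv, vRw, wRw
Branch closes: p and ~p both at w.
Every branch of the negation's tableau closes; the branch above is one of them.

Valid in S4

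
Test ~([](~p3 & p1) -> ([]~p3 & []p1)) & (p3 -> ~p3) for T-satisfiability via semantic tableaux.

1. ~([](~p3 & p1) -> ([]~p3 & []p1)) & (p3 -> ~p3), w0
2. ~([](~p3 & p1) -> ([]~p3 & []p1)), w0   [&-rule on 1]
3. p3 -> ~p3, w0   [&-rule on 1]
4. [](~p3 & p1), w0   [~->-rule on 2]
5. ~([]~p3 & []p1), w0   [~->-rule on 2]
6. ~p3 & p1, w0   [[]-rule on 4 via w0Rw0]
7. ~p3, w0   [&-rule on 6]
8. p1, w0   [&-rule on 6]
9. ~[]p1, w0   [~&-rule on 5 (branches; this branch)]
10. ~p1, w1   [~[]-rule on 9: fresh world w1, w0Rw1]
11. ~p3 & p1, w1   [[]-rule on 4 via w0Rw1]
12. ~p3, w1   [&-rule on 11]
13. p1, w1   [&-rule on 11]
Accessibility: w0Rw0, w0Rw1, w1Rw1
Branch closes: p1 and ~p1 both at w1.
All branches of the tableau close; one closing branch shown above.

No, unsatisfiable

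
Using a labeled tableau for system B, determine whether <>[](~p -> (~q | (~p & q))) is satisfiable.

Satisfiable (open branch found)

1. <>[](~p -> (~q | (~p & q))), w0
2. [](~p -> (~q | (~p & q))), w1
3. ~p -> (~q | (~p & q)), w0
4. ~p -> (~q | (~p & q)), w1
5. ~q | (~p & q), w0
6. ~q | (~p & q), w1
7. ~p & q, w0
8. ~p, w0
9. q, w0
10. ~p & q, w1
11. ~p, w1
12. q, w1
Accessibility: w0Rw0, w0Rw1, w1Rw0, w1Rw1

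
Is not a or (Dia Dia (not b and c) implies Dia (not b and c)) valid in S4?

Tableau for the negation not (not a or (Dia Dia (not b and c) implies Dia (not b and c))):
1. not (not a or (Dia Dia (not b and c) implies Dia (not b and c))), 0
2. a, 0
3. not (Dia Dia (not b and c) implies Dia (not b and c)), 0
4. Dia Dia (not b and c), 0
5. not Dia (not b and c), 0
6. not (not b and c), 0
7. not c, 0
8. Dia (not b and c), 1
9. not (not b and c), 1
10. not c, 1
11. not b and c, 2
12. not b, 2
13. c, 2
14. not (not b and c), 2
15. not c, 2
Accessibility: 0R0, 0R1, 0R2, 1R1, 1R2, 2R2
Branch closes: c and not c both at 2.
All branches of the negation close; one closing branch shown above.

Valid in S4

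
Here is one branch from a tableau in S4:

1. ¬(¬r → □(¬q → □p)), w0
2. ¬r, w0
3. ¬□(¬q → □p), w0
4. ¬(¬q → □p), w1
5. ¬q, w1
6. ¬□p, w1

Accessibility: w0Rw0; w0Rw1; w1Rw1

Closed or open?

No atom appears with both signs at the same world.

No, open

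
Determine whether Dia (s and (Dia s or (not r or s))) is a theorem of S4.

Tableau for the negation not Dia (s and (Dia s or (not r or s))):
1. not Dia (s and (Dia s or (not r or s))), w0
2. not (s and (Dia s or (not r or s))), w0   [neg-Dia-rule on 1 via w0Rw0]
3. not (Dia s or (not r or s)), w0   [neg-and-rule on 2 (branches; this branch)]
4. not Dia s, w0   [neg-or-rule on 3]
5. not (not r or s), w0   [neg-or-rule on 3]
6. r, w0   [neg-or-rule on 5]
7. not s, w0   [neg-or-rule on 5]
Accessibility: w0Rw0
The negation has an open branch (countermodel exists).

Not valid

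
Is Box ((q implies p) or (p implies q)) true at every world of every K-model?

Tableau for the negation not Box ((q implies p) or (p implies q)):
1. not Box ((q implies p) or (p implies q)), w0
2. not ((q implies p) or (p implies q)), w1
3. not (q implies p), w1
4. not (p implies q), w1
5. q, w1
6. not p, w1
7. p, w1
8. not q, w1
Accessibility: w0Rw1
Branch closes: p and not p both at w1.
All branches of the negation close; one closing branch shown above.

Valid in K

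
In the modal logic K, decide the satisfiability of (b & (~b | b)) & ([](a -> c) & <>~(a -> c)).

1. (b & (~b | b)) & ([](a -> c) & <>~(a -> c)), w0
2. b & (~b | b), w0   [&-rule on 1]
3. [](a -> c) & <>~(a -> c), w0   [&-rule on 1]
4. b, w0   [&-rule on 2]
5. ~b | b, w0   [&-rule on 2]
6. [](a -> c), w0   [&-rule on 3]
7. <>~(a -> c), w0   [&-rule on 3]
8. ~(a -> c), w1   [<>-rule on 7: fresh world w1, w0Rw1]
9. a, w1   [~->-rule on 8]
10. ~c, w1   [~->-rule on 8]
11. a -> c, w1   [[]-rule on 6 via w0Rw1]
12. c, w1   [->-rule on 11 (branches; this branch)]
Accessibility: w0Rw1
Branch closes: c and ~c both at w1.
(One branch shown.) All branches close.

No, unsatisfiable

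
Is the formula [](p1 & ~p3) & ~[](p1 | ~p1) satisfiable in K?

1. [](p1 & ~p3) & ~[](p1 | ~p1), u
2. [](p1 & ~p3), u   [&-rule on 1]
3. ~[](p1 | ~p1), u   [&-rule on 1]
4. ~(p1 | ~p1), v   [~[]-rule on 3: fresh world v, uRv]
5. ~p1, v   [~|-rule on 4]
6. p1, v   [~|-rule on 4]
Accessibility: uRv
Branch closes: p1 and ~p1 both at v.
(One branch shown.) All branches close.

Unsatisfiable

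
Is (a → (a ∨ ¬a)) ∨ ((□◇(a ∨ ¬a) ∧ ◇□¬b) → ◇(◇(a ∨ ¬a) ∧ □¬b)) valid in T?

Valid

Tableau for the negation ¬((a → (a ∨ ¬a)) ∨ ((□◇(a ∨ ¬a) ∧ ◇□¬b) → ◇(◇(a ∨ ¬a) ∧ □¬b))):
1. ¬((a → (a ∨ ¬a)) ∨ ((□◇(a ∨ ¬a) ∧ ◇□¬b) → ◇(◇(a ∨ ¬a) ∧ □¬b))), w0
2. ¬(a → (a ∨ ¬a)), w0   [¬∨-rule on 1]
3. ¬((□◇(a ∨ ¬a) ∧ ◇□¬b) → ◇(◇(a ∨ ¬a) ∧ □¬b)), w0   [¬∨-rule on 1]
4. a, w0   [¬→-rule on 2]
5. ¬(a ∨ ¬a), w0   [¬→-rule on 2]
6. □◇(a ∨ ¬a) ∧ ◇□¬b, w0   [¬→-rule on 3]
7. ¬◇(◇(a ∨ ¬a) ∧ □¬b), w0   [¬→-rule on 3]
8. ¬a, w0   [¬∨-rule on 5]
Accessibility: w0Rw0
Branch closes: a and ¬a both at w0.
Every branch of the negation's tableau closes; the branch above is one of them.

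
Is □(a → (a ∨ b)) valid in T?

Tableau for the negation ¬□(a → (a ∨ b)):
1. ¬□(a → (a ∨ b)), 0
2. ¬(a → (a ∨ b)), 1
3. a, 1
4. ¬(a ∨ b), 1
5. ¬a, 1
6. ¬b, 1
Accessibility: 0R0, 0R1, 1R1
Branch closes: a and ¬a both at 1.
Every branch of the negation's tableau closes; the branch above is one of them.

Valid in T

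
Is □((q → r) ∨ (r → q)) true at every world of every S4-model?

Tableau for the negation ¬□((q → r) ∨ (r → q)):
1. ¬□((q → r) ∨ (r → q)), 0
2. ¬((q → r) ∨ (r → q)), 1
3. ¬(q → r), 1
4. ¬(r → q), 1
5. q, 1
6. ¬r, 1
7. r, 1
8. ¬q, 1
Accessibility: 0R0, 0R1, 1R1
Branch closes: r and ¬r both at 1.
Every branch of the negation's tableau closes; the branch above is one of them.

Yes, valid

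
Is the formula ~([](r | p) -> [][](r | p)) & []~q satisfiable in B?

Satisfiable

1. ~([](r | p) -> [][](r | p)) & []~q, 0
2. ~([](r | p) -> [][](r | p)), 0   [&-rule on 1]
3. []~q, 0   [&-rule on 1]
4. [](r | p), 0   [~->-rule on 2]
5. ~[][](r | p), 0   [~->-rule on 2]
6. ~q, 0   [[]-rule on 3 via 0R0]
7. r | p, 0   [[]-rule on 4 via 0R0]
8. p, 0   [|-rule on 7 (branches; this branch)]
9. ~[](r | p), 1   [~[]-rule on 5: fresh world 1, 0R1]
10. ~q, 1   [[]-rule on 3 via 0R1]
11. r | p, 1   [[]-rule on 4 via 0R1]
12. p, 1   [|-rule on 11 (branches; this branch)]
13. ~(r | p), 2   [~[]-rule on 9: fresh world 2, 1R2]
14. ~r, 2   [~|-rule on 13]
15. ~p, 2   [~|-rule on 13]
Accessibility: 0R0, 0R1, 1R0, 1R1, 1R2, 2R1, 2R2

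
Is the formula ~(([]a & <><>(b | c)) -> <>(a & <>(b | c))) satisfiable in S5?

Unsatisfiable

1. ~(([]a & <><>(b | c)) -> <>(a & <>(b | c))), w0
2. []a & <><>(b | c), w0   [~->-rule on 1]
3. ~<>(a & <>(b | c)), w0   [~->-rule on 1]
4. []a, w0   [&-rule on 2]
5. <><>(b | c), w0   [&-rule on 2]
6. ~(a & <>(b | c)), w0   [~<>-rule on 3 via w0Rw0]
7. a, w0   [[]-rule on 4 via w0Rw0]
8. ~<>(b | c), w0   [~&-rule on 6 (branches; this branch)]
9. ~(b | c), w0   [~<>-rule on 8 via w0Rw0]
10. ~b, w0   [~|-rule on 9]
11. ~c, w0   [~|-rule on 9]
12. <>(b | c), w1   [<>-rule on 5: fresh world w1, w0Rw1]
13. ~(a & <>(b | c)), w1   [~<>-rule on 3 via w0Rw1]
14. a, w1   [[]-rule on 4 via w0Rw1]
15. ~(b | c), w1   [~<>-rule on 8 via w0Rw1]
16. ~b, w1   [~|-rule on 15]
17. ~c, w1   [~|-rule on 15]
18. ~<>(b | c), w1   [~&-rule on 13 (branches; this branch)]
19. b | c, w2   [<>-rule on 12: fresh world w2, w1Rw2]
20. ~(a & <>(b | c)), w2   [~<>-rule on 3 via w0Rw2]
21. a, w2   [[]-rule on 4 via w0Rw2]
22. ~(b | c), w2   [~<>-rule on 8 via w0Rw2]
23. ~b, w2   [~|-rule on 22]
24. ~c, w2   [~|-rule on 22]
25. c, w2   [|-rule on 19 (branches; this branch)]
Accessibility: w0Rw0, w0Rw1, w0Rw2, w1Rw0, w1Rw1, w1Rw2, w2Rw0, w2Rw1, w2Rw2
Branch closes: c and ~c both at w2.
Every branch closes; the branch above is one of them.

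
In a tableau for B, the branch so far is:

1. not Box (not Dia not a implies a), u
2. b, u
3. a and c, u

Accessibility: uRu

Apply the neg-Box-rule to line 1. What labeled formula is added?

a fresh world v with uRv, and not (not Dia not a implies a) at v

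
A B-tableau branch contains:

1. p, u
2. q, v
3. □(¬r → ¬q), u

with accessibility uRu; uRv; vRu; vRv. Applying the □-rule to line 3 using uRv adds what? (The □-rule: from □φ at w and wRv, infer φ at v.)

¬r → ¬q, v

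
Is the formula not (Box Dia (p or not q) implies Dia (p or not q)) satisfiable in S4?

1. not (Box Dia (p or not q) implies Dia (p or not q)), u
2. Box Dia (p or not q), u
3. not Dia (p or not q), u
4. Dia (p or not q), u
5. not (p or not q), u
6. not p, u
7. q, u
8. p or not q, v
9. Dia (p or not q), v
10. not (p or not q), v
11. not p, v
12. q, v
13. not q, v
Accessibility: uRu, uRv, vRv
Branch closes: q and not q both at v.
Every branch closes; the branch above is one of them.

No, unsatisfiable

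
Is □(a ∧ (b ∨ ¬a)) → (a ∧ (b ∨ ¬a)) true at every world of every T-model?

Tableau for the negation ¬(□(a ∧ (b ∨ ¬a)) → (a ∧ (b ∨ ¬a))):
1. ¬(□(a ∧ (b ∨ ¬a)) → (a ∧ (b ∨ ¬a))), 0
2. □(a ∧ (b ∨ ¬a)), 0
3. ¬(a ∧ (b ∨ ¬a)), 0
4. a ∧ (b ∨ ¬a), 0
5. a, 0
6. b ∨ ¬a, 0
7. ¬(b ∨ ¬a), 0
8. ¬b, 0
9. ¬a, 0
Accessibility: 0R0
Branch closes: a and ¬a both at 0.
All branches of the negation close; one closing branch shown above.

Valid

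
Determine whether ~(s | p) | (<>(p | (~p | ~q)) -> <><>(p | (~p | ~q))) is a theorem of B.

Tableau for the negation ~(~(s | p) | (<>(p | (~p | ~q)) -> <><>(p | (~p | ~q)))):
1. ~(~(s | p) | (<>(p | (~p | ~q)) -> <><>(p | (~p | ~q)))), u
2. s | p, u   [~|-rule on 1]
3. ~(<>(p | (~p | ~q)) -> <><>(p | (~p | ~q))), u   [~|-rule on 1]
4. <>(p | (~p | ~q)), u   [~->-rule on 3]
5. ~<><>(p | (~p | ~q)), u   [~->-rule on 3]
6. ~<>(p | (~p | ~q)), u   [~<>-rule on 5 via uRu]
7. ~(p | (~p | ~q)), u   [~<>-rule on 6 via uRu]
8. ~p, u   [~|-rule on 7]
9. ~(~p | ~q), u   [~|-rule on 7]
10. p, u   [~|-rule on 9]
11. q, u   [~|-rule on 9]
Accessibility: uRu
Branch closes: p and ~p both at u.
Every branch of the negation's tableau closes; the branch above is one of them.

Valid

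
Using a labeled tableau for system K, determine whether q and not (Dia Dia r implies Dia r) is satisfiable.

1. q and not (Dia Dia r implies Dia r), w0
2. q, w0   [and-rule on 1]
3. not (Dia Dia r implies Dia r), w0   [and-rule on 1]
4. Dia Dia r, w0   [neg-implies-rule on 3]
5. not Dia r, w0   [neg-implies-rule on 3]
6. Dia r, w1   [Dia-rule on 4: fresh world w1, w0Rw1]
7. not r, w1   [neg-Dia-rule on 5 via w0Rw1]
8. r, w2   [Dia-rule on 6: fresh world w2, w1Rw2]
Accessibility: w0Rw1, w1Rw2

Satisfiable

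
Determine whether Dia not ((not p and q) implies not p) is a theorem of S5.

Tableau for the negation not Dia not ((not p and q) implies not p):
1. not Dia not ((not p and q) implies not p), w0
2. (not p and q) implies not p, w0   [neg-Dia-rule on 1 via w0Rw0]
3. not p, w0   [implies-rule on 2 (branches; this branch)]
Accessibility: w0Rw0
The negation has an open branch (countermodel exists).

Invalid (countermodel exists)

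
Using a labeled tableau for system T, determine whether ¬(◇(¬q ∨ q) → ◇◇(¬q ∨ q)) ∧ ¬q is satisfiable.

No, unsatisfiable

1. ¬(◇(¬q ∨ q) → ◇◇(¬q ∨ q)) ∧ ¬q, u
2. ¬(◇(¬q ∨ q) → ◇◇(¬q ∨ q)), u   [∧-rule on 1]
3. ¬q, u   [∧-rule on 1]
4. ◇(¬q ∨ q), u   [¬→-rule on 2]
5. ¬◇◇(¬q ∨ q), u   [¬→-rule on 2]
6. ¬◇(¬q ∨ q), u   [¬◇-rule on 5 via uRu]
7. ¬(¬q ∨ q), u   [¬◇-rule on 6 via uRu]
8. q, u   [¬∨-rule on 7]
Accessibility: uRu
Branch closes: q and ¬q both at u.
Every branch closes; the branch above is one of them.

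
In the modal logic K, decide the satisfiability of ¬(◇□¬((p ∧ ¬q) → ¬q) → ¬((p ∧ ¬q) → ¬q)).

Satisfiable

1. ¬(◇□¬((p ∧ ¬q) → ¬q) → ¬((p ∧ ¬q) → ¬q)), w0
2. ◇□¬((p ∧ ¬q) → ¬q), w0
3. (p ∧ ¬q) → ¬q, w0
4. ¬q, w0
5. □¬((p ∧ ¬q) → ¬q), w1
Accessibility: w0Rw1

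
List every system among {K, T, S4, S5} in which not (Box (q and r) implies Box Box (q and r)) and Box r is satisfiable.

K, T

T-tableau for the formula:
1. not (Box (q and r) implies Box Box (q and r)) and Box r, 0
2. not (Box (q and r) implies Box Box (q and r)), 0   [and-rule on 1]
3. Box r, 0   [and-rule on 1]
4. Box (q and r), 0   [neg-implies-rule on 2]
5. not Box Box (q and r), 0   [neg-implies-rule on 2]
6. r, 0   [Box-rule on 3 via 0R0]
7. q and r, 0   [Box-rule on 4 via 0R0]
8. q, 0   [and-rule on 7]
9. not Box (q and r), 1   [neg-Box-rule on 5: fresh world 1, 0R1]
10. r, 1   [Box-rule on 3 via 0R1]
11. q and r, 1   [Box-rule on 4 via 0R1]
12. q, 1   [and-rule on 11]
13. not (q and r), 2   [neg-Box-rule on 9: fresh world 2, 1R2]
14. not r, 2   [neg-and-rule on 13 (branches; this branch)]
Accessibility: 0R0, 0R1, 1R1, 1R2, 2R2
Complete open branch: satisfiable in T, hence also in K (this T-model is also a K-model).
S4-tableau for the formula:
1. not (Box (q and r) implies Box Box (q and r)) and Box r, 0
2. not (Box (q and r) implies Box Box (q and r)), 0   [and-rule on 1]
3. Box r, 0   [and-rule on 1]
4. Box (q and r), 0   [neg-implies-rule on 2]
5. not Box Box (q and r), 0   [neg-implies-rule on 2]
6. r, 0   [Box-rule on 3 via 0R0]
7. q and r, 0   [Box-rule on 4 via 0R0]
8. q, 0   [and-rule on 7]
9. not Box (q and r), 1   [neg-Box-rule on 5: fresh world 1, 0R1]
10. r, 1   [Box-rule on 3 via 0R1]
11. q and r, 1   [Box-rule on 4 via 0R1]
12. q, 1   [and-rule on 11]
13. not (q and r), 2   [neg-Box-rule on 9: fresh world 2, 1R2]
14. r, 2   [Box-rule on 3 via 0R2]
15. q and r, 2   [Box-rule on 4 via 0R2]
16. q, 2   [and-rule on 15]
17. not r, 2   [neg-and-rule on 13 (branches; this branch)]
Accessibility: 0R0, 0R1, 0R2, 1R1, 1R2, 2R2
Branch closes: r and not r both at 2.
Every branch closes (one shown): unsatisfiable in S4, hence also in S5 (every S5-frame is an S4-frame).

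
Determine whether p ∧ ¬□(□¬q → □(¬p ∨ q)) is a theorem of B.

Invalid (countermodel exists)

Tableau for the negation ¬(p ∧ ¬□(□¬q → □(¬p ∨ q))):
1. ¬(p ∧ ¬□(□¬q → □(¬p ∨ q))), u
2. □(□¬q → □(¬p ∨ q)), u
3. □¬q → □(¬p ∨ q), u
4. □(¬p ∨ q), u
5. ¬p ∨ q, u
6. q, u
Accessibility: uRu
The negation has an open branch (countermodel exists).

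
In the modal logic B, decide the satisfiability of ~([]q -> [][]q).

1. ~([]q -> [][]q), u
2. []q, u   [~->-rule on 1]
3. ~[][]q, u   [~->-rule on 1]
4. q, u   [[]-rule on 2 via uRu]
5. ~[]q, v   [~[]-rule on 3: fresh world v, uRv]
6. q, v   [[]-rule on 2 via uRv]
7. ~q, w   [~[]-rule on 5: fresh world w, vRw]
Accessibility: uRu, uRv, vRu, vRv, vRw, wRv, wRw

Satisfiable (open branch found)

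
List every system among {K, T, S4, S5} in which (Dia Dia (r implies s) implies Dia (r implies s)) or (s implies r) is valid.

T-tableau for the negation not ((Dia Dia (r implies s) implies Dia (r implies s)) or (s implies r)):
1. not ((Dia Dia (r implies s) implies Dia (r implies s)) or (s implies r)), 0
2. not (Dia Dia (r implies s) implies Dia (r implies s)), 0   [neg-or-rule on 1]
3. not (s implies r), 0   [neg-or-rule on 1]
4. Dia Dia (r implies s), 0   [neg-implies-rule on 2]
5. not Dia (r implies s), 0   [neg-implies-rule on 2]
6. s, 0   [neg-implies-rule on 3]
7. not r, 0   [neg-implies-rule on 3]
8. not (r implies s), 0   [neg-Dia-rule on 5 via 0R0]
9. r, 0   [neg-implies-rule on 8]
10. not s, 0   [neg-implies-rule on 8]
Accessibility: 0R0
Branch closes: r and not r both at 0.
Every branch closes (one shown): valid in T, hence also in S4, S5 (every theorem of T is a theorem of S4 and S5).
K-tableau for the negation not ((Dia Dia (r implies s) implies Dia (r implies s)) or (s implies r)):
1. not ((Dia Dia (r implies s) implies Dia (r implies s)) or (s implies r)), 0
2. not (Dia Dia (r implies s) implies Dia (r implies s)), 0   [neg-or-rule on 1]
3. not (s implies r), 0   [neg-or-rule on 1]
4. Dia Dia (r implies s), 0   [neg-implies-rule on 2]
5. not Dia (r implies s), 0   [neg-implies-rule on 2]
6. s, 0   [neg-implies-rule on 3]
7. not r, 0   [neg-implies-rule on 3]
8. Dia (r implies s), 1   [Dia-rule on 4: fresh world 1, 0R1]
9. not (r implies s), 1   [neg-Dia-rule on 5 via 0R1]
10. r, 1   [neg-implies-rule on 9]
11. not s, 1   [neg-implies-rule on 9]
12. r implies s, 2   [Dia-rule on 8: fresh world 2, 1R2]
13. s, 2   [implies-rule on 12 (branches; this branch)]
Accessibility: 0R1, 1R2
Complete open branch: countermodel on a K-frame, so not valid in K.

T, S4, S5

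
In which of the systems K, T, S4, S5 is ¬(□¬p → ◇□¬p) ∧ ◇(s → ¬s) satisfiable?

K

K-tableau for the formula:
1. ¬(□¬p → ◇□¬p) ∧ ◇(s → ¬s), u
2. ¬(□¬p → ◇□¬p), u   [∧-rule on 1]
3. ◇(s → ¬s), u   [∧-rule on 1]
4. □¬p, u   [¬→-rule on 2]
5. ¬◇□¬p, u   [¬→-rule on 2]
6. s → ¬s, v   [◇-rule on 3: fresh world v, uRv]
7. ¬p, v   [□-rule on 4 via uRv]
8. ¬□¬p, v   [¬◇-rule on 5 via uRv]
9. ¬s, v   [→-rule on 6 (branches; this branch)]
10. p, w   [¬□-rule on 8: fresh world w, vRw]
Accessibility: uRv, vRw
Complete open branch: satisfiable in K.
T-tableau for the formula:
1. ¬(□¬p → ◇□¬p) ∧ ◇(s → ¬s), u
2. ¬(□¬p → ◇□¬p), u   [∧-rule on 1]
3. ◇(s → ¬s), u   [∧-rule on 1]
4. □¬p, u   [¬→-rule on 2]
5. ¬◇□¬p, u   [¬→-rule on 2]
6. ¬p, u   [□-rule on 4 via uRu]
7. ¬□¬p, u   [¬◇-rule on 5 via uRu]
8. s → ¬s, v   [◇-rule on 3: fresh world v, uRv]
9. ¬p, v   [□-rule on 4 via uRv]
10. ¬□¬p, v   [¬◇-rule on 5 via uRv]
11. ¬s, v   [→-rule on 8 (branches; this branch)]
12. p, w   [¬□-rule on 7: fresh world w, uRw]
13. ¬p, w   [□-rule on 4 via uRw]
Accessibility: uRu, uRv, uRw, vRv, wRw
Branch closes: p and ¬p both at w.
Every branch closes (one shown): unsatisfiable in T, hence also in S4, S5 (every S4/S5-frame is a T-frame).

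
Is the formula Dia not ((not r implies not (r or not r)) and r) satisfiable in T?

Satisfiable (open branch found)

1. Dia not ((not r implies not (r or not r)) and r), u
2. not ((not r implies not (r or not r)) and r), v
3. not r, v
Accessibility: uRu, uRv, vRv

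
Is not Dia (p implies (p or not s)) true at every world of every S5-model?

Invalid (countermodel exists)

Tableau for the negation Dia (p implies (p or not s)):
1. Dia (p implies (p or not s)), 0
2. p implies (p or not s), 1
3. p or not s, 1
4. not s, 1
Accessibility: 0R0, 0R1, 1R0, 1R1
The negation has an open branch (countermodel exists).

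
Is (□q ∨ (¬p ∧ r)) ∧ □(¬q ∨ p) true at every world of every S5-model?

Invalid (countermodel exists)

Tableau for the negation ¬((□q ∨ (¬p ∧ r)) ∧ □(¬q ∨ p)):
1. ¬((□q ∨ (¬p ∧ r)) ∧ □(¬q ∨ p)), u
2. ¬□(¬q ∨ p), u
3. ¬(¬q ∨ p), v
4. q, v
5. ¬p, v
Accessibility: uRu, uRv, vRu, vRv
The negation has an open branch (countermodel exists).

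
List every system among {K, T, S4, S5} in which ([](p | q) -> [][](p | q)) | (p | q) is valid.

K-tableau for the negation ~(([](p | q) -> [][](p | q)) | (p | q)):
1. ~(([](p | q) -> [][](p | q)) | (p | q)), 0
2. ~([](p | q) -> [][](p | q)), 0   [~|-rule on 1]
3. ~(p | q), 0   [~|-rule on 1]
4. [](p | q), 0   [~->-rule on 2]
5. ~[][](p | q), 0   [~->-rule on 2]
6. ~p, 0   [~|-rule on 3]
7. ~q, 0   [~|-rule on 3]
8. ~[](p | q), 1   [~[]-rule on 5: fresh world 1, 0R1]
9. p | q, 1   [[]-rule on 4 via 0R1]
10. q, 1   [|-rule on 9 (branches; this branch)]
11. ~(p | q), 2   [~[]-rule on 8: fresh world 2, 1R2]
12. ~p, 2   [~|-rule on 11]
13. ~q, 2   [~|-rule on 11]
Accessibility: 0R1, 1R2
Complete open branch: countermodel on a K-frame, so not valid in K.
T-tableau for the negation ~(([](p | q) -> [][](p | q)) | (p | q)):
1. ~(([](p | q) -> [][](p | q)) | (p | q)), 0
2. ~([](p | q) -> [][](p | q)), 0   [~|-rule on 1]
3. ~(p | q), 0   [~|-rule on 1]
4. [](p | q), 0   [~->-rule on 2]
5. ~[][](p | q), 0   [~->-rule on 2]
6. ~p, 0   [~|-rule on 3]
7. ~q, 0   [~|-rule on 3]
8. p | q, 0   [[]-rule on 4 via 0R0]
9. q, 0   [|-rule on 8 (branches; this branch)]
Accessibility: 0R0
Branch closes: q and ~q both at 0.
Every branch closes (one shown): valid in T, hence also in S4, S5 (every theorem of T is a theorem of S4 and S5).

T, S4, S5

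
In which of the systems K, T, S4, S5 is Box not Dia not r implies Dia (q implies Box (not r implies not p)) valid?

K-tableau for the negation not (Box not Dia not r implies Dia (q implies Box (not r implies not p))):
1. not (Box not Dia not r implies Dia (q implies Box (not r implies not p))), u
2. Box not Dia not r, u
3. not Dia (q implies Box (not r implies not p)), u
Complete open branch: countermodel on a K-frame, so not valid in K.
T-tableau for the negation not (Box not Dia not r implies Dia (q implies Box (not r implies not p))):
1. not (Box not Dia not r implies Dia (q implies Box (not r implies not p))), u
2. Box not Dia not r, u
3. not Dia (q implies Box (not r implies not p)), u
4. not Dia not r, u
5. not (q implies Box (not r implies not p)), u
6. q, u
7. not Box (not r implies not p), u
8. r, u
9. not (not r implies not p), v
10. not r, v
11. p, v
12. not Dia not r, v
13. not (q implies Box (not r implies not p)), v
14. q, v
15. not Box (not r implies not p), v
16. r, v
Accessibility: uRu, uRv, vRv
Branch closes: r and not r both at v.
Every branch closes (one shown): valid in T, hence also in S4, S5 (every theorem of T is a theorem of S4 and S5).

T, S4, S5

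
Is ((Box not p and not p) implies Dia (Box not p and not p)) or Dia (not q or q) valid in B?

Valid in B

Tableau for the negation not (((Box not p and not p) implies Dia (Box not p and not p)) or Dia (not q or q)):
1. not (((Box not p and not p) implies Dia (Box not p and not p)) or Dia (not q or q)), w0
2. not ((Box not p and not p) implies Dia (Box not p and not p)), w0
3. not Dia (not q or q), w0
4. Box not p and not p, w0
5. not Dia (Box not p and not p), w0
6. Box not p, w0
7. not p, w0
8. not (not q or q), w0
9. q, w0
10. not q, w0
Accessibility: w0Rw0
Branch closes: q and not q both at w0.
Every branch of the negation's tableau closes; the branch above is one of them.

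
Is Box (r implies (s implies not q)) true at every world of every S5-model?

Invalid (countermodel exists)

Tableau for the negation not Box (r implies (s implies not q)):
1. not Box (r implies (s implies not q)), u
2. not (r implies (s implies not q)), v
3. r, v
4. not (s implies not q), v
5. s, v
6. q, v
Accessibility: uRu, uRv, vRu, vRv
The negation has an open branch (countermodel exists).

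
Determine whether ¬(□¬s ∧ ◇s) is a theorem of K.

Valid in K

Tableau for the negation □¬s ∧ ◇s:
1. □¬s ∧ ◇s, u
2. □¬s, u
3. ◇s, u
4. s, v
5. ¬s, v
Accessibility: uRv
Branch closes: s and ¬s both at v.
Every branch of the negation's tableau closes; the branch above is one of them.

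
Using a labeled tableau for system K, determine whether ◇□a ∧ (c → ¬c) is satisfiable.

1. ◇□a ∧ (c → ¬c), u
2. ◇□a, u   [∧-rule on 1]
3. c → ¬c, u   [∧-rule on 1]
4. ¬c, u   [→-rule on 3 (branches; this branch)]
5. □a, v   [◇-rule on 2: fresh world v, uRv]
Accessibility: uRv

Satisfiable (open branch found)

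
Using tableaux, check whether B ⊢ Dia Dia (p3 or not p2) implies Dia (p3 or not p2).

Invalid (countermodel exists)

Tableau for the negation not (Dia Dia (p3 or not p2) implies Dia (p3 or not p2)):
1. not (Dia Dia (p3 or not p2) implies Dia (p3 or not p2)), 0
2. Dia Dia (p3 or not p2), 0
3. not Dia (p3 or not p2), 0
4. not (p3 or not p2), 0
5. not p3, 0
6. p2, 0
7. Dia (p3 or not p2), 1
8. not (p3 or not p2), 1
9. not p3, 1
10. p2, 1
11. p3 or not p2, 2
12. not p2, 2
Accessibility: 0R0, 0R1, 1R0, 1R1, 1R2, 2R1, 2R2
The negation has an open branch (countermodel exists).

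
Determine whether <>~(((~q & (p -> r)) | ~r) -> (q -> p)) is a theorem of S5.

Invalid (countermodel exists)

Tableau for the negation ~<>~(((~q & (p -> r)) | ~r) -> (q -> p)):
1. ~<>~(((~q & (p -> r)) | ~r) -> (q -> p)), w0
2. ((~q & (p -> r)) | ~r) -> (q -> p), w0
3. q -> p, w0
4. p, w0
Accessibility: w0Rw0
The negation has an open branch (countermodel exists).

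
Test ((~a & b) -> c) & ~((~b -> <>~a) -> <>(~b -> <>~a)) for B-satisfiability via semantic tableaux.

No, unsatisfiable

1. ((~a & b) -> c) & ~((~b -> <>~a) -> <>(~b -> <>~a)), w0
2. (~a & b) -> c, w0   [&-rule on 1]
3. ~((~b -> <>~a) -> <>(~b -> <>~a)), w0   [&-rule on 1]
4. ~b -> <>~a, w0   [~->-rule on 3]
5. ~<>(~b -> <>~a), w0   [~->-rule on 3]
6. ~(~b -> <>~a), w0   [~<>-rule on 5 via w0Rw0]
7. ~b, w0   [~->-rule on 6]
8. ~<>~a, w0   [~->-rule on 6]
9. a, w0   [~<>-rule on 8 via w0Rw0]
10. ~(~a & b), w0   [->-rule on 2 (branches; this branch)]
11. <>~a, w0   [->-rule on 4 (branches; this branch)]
12. ~a, w1   [<>-rule on 11: fresh world w1, w0Rw1]
13. ~(~b -> <>~a), w1   [~<>-rule on 5 via w0Rw1]
14. ~b, w1   [~->-rule on 13]
15. ~<>~a, w1   [~->-rule on 13]
16. a, w1   [~<>-rule on 8 via w0Rw1]
Accessibility: w0Rw0, w0Rw1, w1Rw0, w1Rw1
Branch closes: a and ~a both at w1.
(One branch shown.) All branches close.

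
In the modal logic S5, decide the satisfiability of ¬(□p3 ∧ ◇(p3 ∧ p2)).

Satisfiable (open branch found)

1. ¬(□p3 ∧ ◇(p3 ∧ p2)), u
2. ¬◇(p3 ∧ p2), u
3. ¬(p3 ∧ p2), u
4. ¬p2, u
Accessibility: uRu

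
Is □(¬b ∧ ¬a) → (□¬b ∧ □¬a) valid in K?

Tableau for the negation ¬(□(¬b ∧ ¬a) → (□¬b ∧ □¬a)):
1. ¬(□(¬b ∧ ¬a) → (□¬b ∧ □¬a)), u
2. □(¬b ∧ ¬a), u
3. ¬(□¬b ∧ □¬a), u
4. ¬□¬a, u
5. a, v
6. ¬b ∧ ¬a, v
7. ¬b, v
8. ¬a, v
Accessibility: uRv
Branch closes: a and ¬a both at v.
All branches of the negation close; one closing branch shown above.

Valid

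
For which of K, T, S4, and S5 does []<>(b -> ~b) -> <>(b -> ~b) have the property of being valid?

T-tableau for the negation ~([]<>(b -> ~b) -> <>(b -> ~b)):
1. ~([]<>(b -> ~b) -> <>(b -> ~b)), u
2. []<>(b -> ~b), u
3. ~<>(b -> ~b), u
4. <>(b -> ~b), u
5. ~(b -> ~b), u
6. b, u
7. b -> ~b, v
8. <>(b -> ~b), v
9. ~(b -> ~b), v
10. b, v
11. ~b, v
Accessibility: uRu, uRv, vRv
Branch closes: b and ~b both at v.
Every branch closes (one shown): valid in T, hence also in S4, S5 (every theorem of T is a theorem of S4 and S5).
K-tableau for the negation ~([]<>(b -> ~b) -> <>(b -> ~b)):
1. ~([]<>(b -> ~b) -> <>(b -> ~b)), u
2. []<>(b -> ~b), u
3. ~<>(b -> ~b), u
Complete open branch: countermodel on a K-frame, so not valid in K.

T, S4, S5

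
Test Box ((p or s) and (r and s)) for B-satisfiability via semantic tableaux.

Satisfiable

1. Box ((p or s) and (r and s)), w0
2. (p or s) and (r and s), w0   [Box-rule on 1 via w0Rw0]
3. p or s, w0   [and-rule on 2]
4. r and s, w0   [and-rule on 2]
5. r, w0   [and-rule on 4]
6. s, w0   [and-rule on 4]
Accessibility: w0Rw0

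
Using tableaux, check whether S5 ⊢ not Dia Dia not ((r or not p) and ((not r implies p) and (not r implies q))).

Invalid (countermodel exists)

Tableau for the negation Dia Dia not ((r or not p) and ((not r implies p) and (not r implies q))):
1. Dia Dia not ((r or not p) and ((not r implies p) and (not r implies q))), 0
2. Dia not ((r or not p) and ((not r implies p) and (not r implies q))), 1
3. not ((r or not p) and ((not r implies p) and (not r implies q))), 2
4. not ((not r implies p) and (not r implies q)), 2
5. not (not r implies q), 2
6. not r, 2
7. not q, 2
Accessibility: 0R0, 0R1, 0R2, 1R0, 1R1, 1R2, 2R0, 2R1, 2R2
The negation has an open branch (countermodel exists).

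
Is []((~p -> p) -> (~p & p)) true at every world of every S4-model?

Tableau for the negation ~[]((~p -> p) -> (~p & p)):
1. ~[]((~p -> p) -> (~p & p)), u
2. ~((~p -> p) -> (~p & p)), v   [~[]-rule on 1: fresh world v, uRv]
3. ~p -> p, v   [~->-rule on 2]
4. ~(~p & p), v   [~->-rule on 2]
5. p, v   [->-rule on 3 (branches; this branch)]
Accessibility: uRu, uRv, vRv
The negation has an open branch (countermodel exists).

No, not valid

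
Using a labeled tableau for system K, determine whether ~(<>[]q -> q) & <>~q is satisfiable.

Satisfiable (open branch found)

1. ~(<>[]q -> q) & <>~q, u
2. ~(<>[]q -> q), u
3. <>~q, u
4. <>[]q, u
5. ~q, u
6. ~q, v
7. []q, w
Accessibility: uRv, uRw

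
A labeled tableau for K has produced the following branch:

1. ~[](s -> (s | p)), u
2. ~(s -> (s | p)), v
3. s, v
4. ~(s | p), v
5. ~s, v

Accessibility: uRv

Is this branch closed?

Yes, closed

Both s and ~s appear at v.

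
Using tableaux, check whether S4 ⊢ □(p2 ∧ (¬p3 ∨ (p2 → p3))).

Tableau for the negation ¬□(p2 ∧ (¬p3 ∨ (p2 → p3))):
1. ¬□(p2 ∧ (¬p3 ∨ (p2 → p3))), u
2. ¬(p2 ∧ (¬p3 ∨ (p2 → p3))), v
3. ¬p2, v
Accessibility: uRu, uRv, vRv
The negation has an open branch (countermodel exists).

Not valid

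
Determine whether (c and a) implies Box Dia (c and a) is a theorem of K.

No, not valid

Tableau for the negation not ((c and a) implies Box Dia (c and a)):
1. not ((c and a) implies Box Dia (c and a)), 0
2. c and a, 0   [neg-implies-rule on 1]
3. not Box Dia (c and a), 0   [neg-implies-rule on 1]
4. c, 0   [and-rule on 2]
5. a, 0   [and-rule on 2]
6. not Dia (c and a), 1   [neg-Box-rule on 3: fresh world 1, 0R1]
Accessibility: 0R1
The negation has an open branch (countermodel exists).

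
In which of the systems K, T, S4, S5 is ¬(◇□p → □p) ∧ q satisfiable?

K, T, S4

S5-tableau for the formula:
1. ¬(◇□p → □p) ∧ q, u
2. ¬(◇□p → □p), u
3. q, u
4. ◇□p, u
5. ¬□p, u
6. □p, v
7. p, u
8. p, v
9. ¬p, w
10. p, w
Accessibility: uRu, uRv, uRw, vRu, vRv, vRw, wRu, wRv, wRw
Branch closes: p and ¬p both at w.
Every branch closes (one shown): unsatisfiable in S5.
S4-tableau for the formula:
1. ¬(◇□p → □p) ∧ q, u
2. ¬(◇□p → □p), u
3. q, u
4. ◇□p, u
5. ¬□p, u
6. □p, v
7. p, v
8. ¬p, w
Accessibility: uRu, uRv, uRw, vRv, wRw
Complete open branch: satisfiable in S4, hence also in K, T (this S4-model is also a K-model and a T-model).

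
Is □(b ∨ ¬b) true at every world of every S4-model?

Tableau for the negation ¬□(b ∨ ¬b):
1. ¬□(b ∨ ¬b), 0
2. ¬(b ∨ ¬b), 1   [¬□-rule on 1: fresh world 1, 0R1]
3. ¬b, 1   [¬∨-rule on 2]
4. b, 1   [¬∨-rule on 2]
Accessibility: 0R0, 0R1, 1R1
Branch closes: b and ¬b both at 1.
All branches of the negation close; one closing branch shown above.

Valid in S4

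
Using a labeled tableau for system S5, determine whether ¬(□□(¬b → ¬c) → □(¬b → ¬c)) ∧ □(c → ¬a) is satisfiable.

No, unsatisfiable

1. ¬(□□(¬b → ¬c) → □(¬b → ¬c)) ∧ □(c → ¬a), u
2. ¬(□□(¬b → ¬c) → □(¬b → ¬c)), u   [∧-rule on 1]
3. □(c → ¬a), u   [∧-rule on 1]
4. □□(¬b → ¬c), u   [¬→-rule on 2]
5. ¬□(¬b → ¬c), u   [¬→-rule on 2]
6. c → ¬a, u   [□-rule on 3 via uRu]
7. □(¬b → ¬c), u   [□-rule on 4 via uRu]
8. ¬b → ¬c, u   [□-rule on 7 via uRu]
9. ¬a, u   [→-rule on 6 (branches; this branch)]
10. ¬c, u   [→-rule on 8 (branches; this branch)]
11. ¬(¬b → ¬c), v   [¬□-rule on 5: fresh world v, uRv]
12. ¬b, v   [¬→-rule on 11]
13. c, v   [¬→-rule on 11]
14. c → ¬a, v   [□-rule on 3 via uRv]
15. □(¬b → ¬c), v   [□-rule on 4 via uRv]
16. ¬b → ¬c, v   [□-rule on 7 via uRv]
17. ¬a, v   [→-rule on 14 (branches; this branch)]
18. ¬c, v   [→-rule on 16 (branches; this branch)]
Accessibility: uRu, uRv, vRu, vRv
Branch closes: c and ¬c both at v.
Every branch closes; the branch above is one of them.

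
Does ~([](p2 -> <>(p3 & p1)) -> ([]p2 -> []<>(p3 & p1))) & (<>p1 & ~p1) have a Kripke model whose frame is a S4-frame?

1. ~([](p2 -> <>(p3 & p1)) -> ([]p2 -> []<>(p3 & p1))) & (<>p1 & ~p1), u
2. ~([](p2 -> <>(p3 & p1)) -> ([]p2 -> []<>(p3 & p1))), u   [&-rule on 1]
3. <>p1 & ~p1, u   [&-rule on 1]
4. [](p2 -> <>(p3 & p1)), u   [~->-rule on 2]
5. ~([]p2 -> []<>(p3 & p1)), u   [~->-rule on 2]
6. <>p1, u   [&-rule on 3]
7. ~p1, u   [&-rule on 3]
8. []p2, u   [~->-rule on 5]
9. ~[]<>(p3 & p1), u   [~->-rule on 5]
10. p2 -> <>(p3 & p1), u   [[]-rule on 4 via uRu]
11. p2, u   [[]-rule on 8 via uRu]
12. <>(p3 & p1), u   [->-rule on 10 (branches; this branch)]
13. p1, v   [<>-rule on 6: fresh world v, uRv]
14. p2 -> <>(p3 & p1), v   [[]-rule on 4 via uRv]
15. p2, v   [[]-rule on 8 via uRv]
16. <>(p3 & p1), v   [->-rule on 14 (branches; this branch)]
17. ~<>(p3 & p1), w   [~[]-rule on 9: fresh world w, uRw]
18. p2 -> <>(p3 & p1), w   [[]-rule on 4 via uRw]
19. p2, w   [[]-rule on 8 via uRw]
20. ~(p3 & p1), w   [~<>-rule on 17 via wRw]
21. <>(p3 & p1), w   [->-rule on 18 (branches; this branch)]
22. ~p1, w   [~&-rule on 20 (branches; this branch)]
23. p3 & p1, x   [<>-rule on 12: fresh world x, uRx]
24. p3, x   [&-rule on 23]
25. p1, x   [&-rule on 23]
26. p2 -> <>(p3 & p1), x   [[]-rule on 4 via uRx]
27. p2, x   [[]-rule on 8 via uRx]
28. <>(p3 & p1), x   [->-rule on 26 (branches; this branch)]
29. p3 & p1, y   [<>-rule on 16: fresh world y, vRy]
30. p3, y   [&-rule on 29]
31. p1, y   [&-rule on 29]
32. p2 -> <>(p3 & p1), y   [[]-rule on 4 via uRy]
33. p2, y   [[]-rule on 8 via uRy]
34. <>(p3 & p1), y   [->-rule on 32 (branches; this branch)]
35. p3 & p1, z   [<>-rule on 21: fresh world z, wRz]
36. p3, z   [&-rule on 35]
37. p1, z   [&-rule on 35]
38. p2 -> <>(p3 & p1), z   [[]-rule on 4 via uRz]
39. p2, z   [[]-rule on 8 via uRz]
40. ~(p3 & p1), z   [~<>-rule on 17 via wRz]
41. <>(p3 & p1), z   [->-rule on 38 (branches; this branch)]
42. ~p1, z   [~&-rule on 40 (branches; this branch)]
Accessibility: uRu, uRv, uRw, uRx, uRy, uRz, vRv, vRy, wRw, wRz, xRx, yRy, zRz
Branch closes: p1 and ~p1 both at z.
(One branch shown.) All branches close.

Unsatisfiable (every branch closes)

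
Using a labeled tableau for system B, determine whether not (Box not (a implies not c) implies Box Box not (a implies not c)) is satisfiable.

1. not (Box not (a implies not c) implies Box Box not (a implies not c)), u
2. Box not (a implies not c), u
3. not Box Box not (a implies not c), u
4. not (a implies not c), u
5. a, u
6. c, u
7. not Box not (a implies not c), v
8. not (a implies not c), v
9. a, v
10. c, v
11. a implies not c, w
12. not c, w
Accessibility: uRu, uRv, vRu, vRv, vRw, wRv, wRw

Satisfiable (open branch found)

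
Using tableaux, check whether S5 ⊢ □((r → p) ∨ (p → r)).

Valid

Tableau for the negation ¬□((r → p) ∨ (p → r)):
1. ¬□((r → p) ∨ (p → r)), 0
2. ¬((r → p) ∨ (p → r)), 1   [¬□-rule on 1: fresh world 1, 0R1]
3. ¬(r → p), 1   [¬∨-rule on 2]
4. ¬(p → r), 1   [¬∨-rule on 2]
5. r, 1   [¬→-rule on 3]
6. ¬p, 1   [¬→-rule on 3]
7. p, 1   [¬→-rule on 4]
8. ¬r, 1   [¬→-rule on 4]
Accessibility: 0R0, 0R1, 1R0, 1R1
Branch closes: p and ¬p both at 1.
All branches of the negation close; one closing branch shown above.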